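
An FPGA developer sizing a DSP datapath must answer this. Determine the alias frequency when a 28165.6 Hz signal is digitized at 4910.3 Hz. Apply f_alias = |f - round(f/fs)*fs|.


Compute the nearest integer multiple of fs to the signal:
n = round(28165.6 / 4910.3) = 6
f_alias = |28165.6 - 6 * 4910.3|
        = |28165.6 - 29461.8|
        = 1296.2 Hz

1296.2


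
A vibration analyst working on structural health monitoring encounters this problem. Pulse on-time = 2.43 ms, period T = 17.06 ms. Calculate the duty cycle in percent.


Duty cycle as a percentage:
DC = (t_on / T) * 100
   = (2.43 / 17.06) * 100
   = 0.142438 * 100
   = 14.24 %

14.24 %


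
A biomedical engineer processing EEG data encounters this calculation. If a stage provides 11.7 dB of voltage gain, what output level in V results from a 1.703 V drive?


Output voltage from dB gain:
V_out = V_in * 10^(gain_dB / 20)
      = 1.703 * 10^(11.7 / 20)
      = 1.703 * 3.845918
      = 6.5496 V

6.5496 V


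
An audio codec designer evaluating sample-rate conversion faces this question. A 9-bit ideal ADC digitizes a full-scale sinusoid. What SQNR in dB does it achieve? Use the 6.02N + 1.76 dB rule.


Theoretical SNR for a full-scale sinusoid:
SNR = 6.02 * N + 1.76
    = 6.02 * 9 + 1.76
    = 54.18 + 1.76
    = 55.94 dB

55.94 dB


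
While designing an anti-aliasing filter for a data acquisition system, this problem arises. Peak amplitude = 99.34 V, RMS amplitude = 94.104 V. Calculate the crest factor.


Crest factor is the ratio of peak to RMS:
CF = V_peak / V_rms
   = 99.34 / 94.104
   = 1.0556

1.0556


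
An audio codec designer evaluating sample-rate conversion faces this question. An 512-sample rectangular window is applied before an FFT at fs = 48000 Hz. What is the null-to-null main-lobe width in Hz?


Main lobe width for a rectangular window:
Width = 2 * fs / N
      = 2 * 48000 / 512
      = 96000 / 512
      = 187.5 Hz

187.5 Hz


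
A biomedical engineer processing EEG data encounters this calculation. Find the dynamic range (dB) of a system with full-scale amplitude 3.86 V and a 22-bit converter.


Dynamic range from full-scale to LSB:
V_min = V_max / 2^bits = 3.86 / 2^22
DR = 20 * log10(V_max / V_min)
   = 20 * log10(2^22)
   = 20 * 22 * log10(2)
   = 132.45 dB

132.45 dB


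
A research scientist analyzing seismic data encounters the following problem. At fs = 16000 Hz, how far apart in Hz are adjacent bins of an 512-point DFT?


DFT frequency resolution:
df = fs / N
   = 16000 / 512
   = 31.25 Hz

31.25 Hz


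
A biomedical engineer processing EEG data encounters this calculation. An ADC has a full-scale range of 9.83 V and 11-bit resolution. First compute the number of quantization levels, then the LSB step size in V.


Step 1 — number of quantization levels:
L = 2^N = 2^11 = 2048

Step 2 — LSB step size:
delta = Vfs / L
      = 9.83 / 2048
      = 0.0047998 V

Levels = 2048; step size = 0.0047998 V


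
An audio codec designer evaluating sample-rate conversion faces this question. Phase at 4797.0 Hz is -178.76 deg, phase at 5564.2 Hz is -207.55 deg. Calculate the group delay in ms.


Group delay from phase difference:
tau = -d(phi)/d(omega)
d(phi) = -28.79 deg = -0.50248 rad
d(omega) = 2*pi*(5564.2 - 4797.0) = 4820.4598 rad/s
tau = -(-0.50248) / 4820.4598
    = 0.1042 ms

0.1042 ms


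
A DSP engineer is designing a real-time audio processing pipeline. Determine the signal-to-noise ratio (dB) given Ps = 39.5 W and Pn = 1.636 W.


SNR in decibels:
SNR = 10 * log10(Ps / Pn)
    = 10 * log10(39.5 / 1.636)
    = 10 * log10(24.1443)
    = 10 * 1.3828
    = 13.83 dB

13.83 dB


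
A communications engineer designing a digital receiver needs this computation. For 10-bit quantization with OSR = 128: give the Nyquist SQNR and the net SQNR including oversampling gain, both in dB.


Step 1 — baseline SQNR at Nyquist:
SQNR_base = 6.02*N + 1.76
          = 6.02*10 + 1.76
          = 61.96 dB

Step 2 — oversampling processing gain:
G = 10*log10(OSR) = 10*log10(128) = 21.07 dB

Step 3 — total:
SQNR_total = 61.96 + 21.07 = 83.03 dB

Base SQNR = 61.96 dB; oversampled SQNR = 83.03 dB


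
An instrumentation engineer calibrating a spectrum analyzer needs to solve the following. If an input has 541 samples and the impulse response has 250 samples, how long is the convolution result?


Linear convolution output length:
L = N + M - 1
  = 541 + 250 - 1
  = 790 samples

790


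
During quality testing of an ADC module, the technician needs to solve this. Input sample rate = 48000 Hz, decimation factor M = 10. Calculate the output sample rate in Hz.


Decimation reduces the sample rate:
fs_out = fs_in / M
       = 48000 / 10
       = 4800.0 Hz

4800.0 Hz


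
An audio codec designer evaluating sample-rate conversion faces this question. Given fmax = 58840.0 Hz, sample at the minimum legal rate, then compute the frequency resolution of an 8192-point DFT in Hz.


Step 1 — Nyquist sampling rate:
fs = 2 * fmax = 2 * 58840.0 = 117680.0 Hz

Step 2 — DFT bin spacing:
df = fs / N = 117680.0 / 8192 = 14.3652 Hz

14.3652 Hz


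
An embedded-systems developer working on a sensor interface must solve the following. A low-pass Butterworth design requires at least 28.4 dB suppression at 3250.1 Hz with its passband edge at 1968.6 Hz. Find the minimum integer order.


Butterworth filter order formula:
n = log10(10^(A/10) - 1) / (2 * log10(f_stop/f_pass))
10^(28.4/10) - 1 = 690.831
f_stop/f_pass = 3250.1 / 1968.6 = 1.651
n = 6.5201 -> ceil = 7

7


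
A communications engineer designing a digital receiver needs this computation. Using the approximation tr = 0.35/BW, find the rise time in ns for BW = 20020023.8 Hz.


Rise time from bandwidth relationship:
tr = 0.35 / BW
   = 0.35 / 20020023.8
   = 1.74824967e-08 s
   = 17.4825 ns

17.4825 ns


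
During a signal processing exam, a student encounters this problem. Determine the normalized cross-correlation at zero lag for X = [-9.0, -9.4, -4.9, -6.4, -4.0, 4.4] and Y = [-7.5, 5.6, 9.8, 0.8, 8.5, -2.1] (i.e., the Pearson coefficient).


Pearson correlation coefficient (population):
r = cov(X,Y) / (std(X) * std(Y))
Mean X = -4.8833, Mean Y = 2.5167
Cov(X,Y) = -1.296944
Std(X) = 4.593625, Std(Y) = 6.095741
r = -0.0463

-0.0463


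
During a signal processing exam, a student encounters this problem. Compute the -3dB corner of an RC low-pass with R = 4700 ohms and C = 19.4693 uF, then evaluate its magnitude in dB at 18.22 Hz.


Step 1 — cutoff frequency:
fc = 1 / (2*pi*R*C)
C = 19.4693 uF = 1.94693e-05 F
fc = 1 / (2*pi*4700*1.94693e-05)
   = 1.73929 Hz

Step 2 — magnitude at f = 18.22 Hz:
|H(f)| = 1 / sqrt(1 + (f/fc)^2)
f/fc = 18.22 / 1.73929 = 10.475539
|H| = 1 / sqrt(1 + 109.736917) = 0.0950285
|H|_dB = 20*log10(0.0950285) = -20.44 dB

fc = 1.73929 Hz; |H(18.22 Hz)| = -20.44 dB


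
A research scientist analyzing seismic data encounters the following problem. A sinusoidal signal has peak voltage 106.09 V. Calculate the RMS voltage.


RMS voltage for a sinusoidal waveform:
V_rms = V_peak / sqrt(2)
      = 106.09 / 1.414214
      = 75.017 V

75.017 V


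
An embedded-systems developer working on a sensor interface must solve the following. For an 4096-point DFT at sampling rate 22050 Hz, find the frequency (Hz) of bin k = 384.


Frequency of DFT bin k:
f_k = k * fs / N
    = 384 * 22050 / 4096
    = 8467200 / 4096
    = 2067.188 Hz

2067.188 Hz


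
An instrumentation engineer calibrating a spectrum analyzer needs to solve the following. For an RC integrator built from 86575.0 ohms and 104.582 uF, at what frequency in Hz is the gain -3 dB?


Cutoff frequency of a first-order RC filter:
fc = 1 / (2 * pi * R * C)
C = 104.582 uF = 0.000104582 F
fc = 1 / (2 * pi * 86575.0 * 0.000104582)
   = 1 / 56.889132527742
   = 0.017578 Hz

0.017578 Hz


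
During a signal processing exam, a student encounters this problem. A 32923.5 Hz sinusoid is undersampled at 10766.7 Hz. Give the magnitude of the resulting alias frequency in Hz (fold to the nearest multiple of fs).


Compute the nearest integer multiple of fs to the signal:
n = round(32923.5 / 10766.7) = 3
f_alias = |32923.5 - 3 * 10766.7|
        = |32923.5 - 32300.1|
        = 623.4 Hz

623.4


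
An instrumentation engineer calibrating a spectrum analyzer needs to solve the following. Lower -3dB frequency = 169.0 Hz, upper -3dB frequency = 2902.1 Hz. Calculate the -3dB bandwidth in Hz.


Bandwidth is the difference of -3dB frequencies:
BW = f_high - f_low
   = 2902.1 - 169.0
   = 2733.1 Hz

2733.1 Hz


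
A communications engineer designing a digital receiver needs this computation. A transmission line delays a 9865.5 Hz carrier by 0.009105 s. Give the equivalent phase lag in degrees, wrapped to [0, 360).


Phase shift from frequency and time delay:
phi = 360 * f * t_delay
    = 360 * 9865.5 * 0.009105
    = 32337.14 degrees
    mod 360 = 297.14 degrees

297.14 degrees


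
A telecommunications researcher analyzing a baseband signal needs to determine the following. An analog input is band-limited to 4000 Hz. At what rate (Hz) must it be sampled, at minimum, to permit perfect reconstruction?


The Nyquist rate is twice the maximum frequency component.
fs_min = 2 * fmax
      = 2 * 4000
      = 8000 Hz

8000


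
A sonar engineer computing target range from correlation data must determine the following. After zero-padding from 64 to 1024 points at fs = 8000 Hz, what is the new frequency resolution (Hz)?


Frequency resolution after zero-padding:
N_padded = 64 * 16 = 1024
df = fs / N_padded
   = 8000 / 1024
   = 7.8125 Hz

7.8125 Hz


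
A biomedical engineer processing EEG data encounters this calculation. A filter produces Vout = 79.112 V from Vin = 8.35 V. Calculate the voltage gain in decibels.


Voltage gain in dB:
G = 20 * log10(Vout / Vin)
  = 20 * log10(79.112 / 8.35)
  = 20 * log10(9.474491)
  = 20 * 0.976556
  = 19.53 dB

19.53 dB


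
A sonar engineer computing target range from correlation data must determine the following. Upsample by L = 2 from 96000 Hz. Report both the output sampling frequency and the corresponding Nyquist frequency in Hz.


Step 1 — output sample rate after interpolation by L:
fs_out = L * fs_in = 2 * 96000 = 192000 Hz

Step 2 — Nyquist frequency of the output stream:
f_Nyq = fs_out / 2 = 192000 / 2 = 96000.0 Hz

fs_out = 192000 Hz; f_Nyquist = 96000.0 Hz


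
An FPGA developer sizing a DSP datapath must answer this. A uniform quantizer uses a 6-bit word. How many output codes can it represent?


Number of quantization levels = 2^N
= 2^6
= 64

64


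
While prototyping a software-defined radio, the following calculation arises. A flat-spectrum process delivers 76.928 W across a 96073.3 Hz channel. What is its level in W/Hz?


Power spectral density:
PSD = P / BW
    = 76.928 / 96073.3
    = 0.00080072 W/Hz

0.00080072 W/Hz


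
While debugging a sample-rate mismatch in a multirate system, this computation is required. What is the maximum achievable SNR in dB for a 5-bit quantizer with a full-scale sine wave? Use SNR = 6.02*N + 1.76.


Theoretical SNR for a full-scale sinusoid:
SNR = 6.02 * N + 1.76
    = 6.02 * 5 + 1.76
    = 30.1 + 1.76
    = 31.86 dB

31.86 dB


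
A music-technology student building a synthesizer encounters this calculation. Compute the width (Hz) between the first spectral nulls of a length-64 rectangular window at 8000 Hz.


Main lobe width for a rectangular window:
Width = 2 * fs / N
      = 2 * 8000 / 64
      = 16000 / 64
      = 250.0 Hz

250.0 Hz


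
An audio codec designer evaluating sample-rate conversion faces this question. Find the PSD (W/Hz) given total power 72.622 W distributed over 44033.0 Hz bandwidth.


Power spectral density:
PSD = P / BW
    = 72.622 / 44033.0
    = 0.00164926 W/Hz

0.00164926 W/Hz


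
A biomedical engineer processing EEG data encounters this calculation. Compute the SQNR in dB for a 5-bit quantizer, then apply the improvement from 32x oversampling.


Step 1 — baseline SQNR at Nyquist:
SQNR_base = 6.02*N + 1.76
          = 6.02*5 + 1.76
          = 31.86 dB

Step 2 — oversampling processing gain:
G = 10*log10(OSR) = 10*log10(32) = 15.05 dB

Step 3 — total:
SQNR_total = 31.86 + 15.05 = 46.91 dB

Base SQNR = 31.86 dB; oversampled SQNR = 46.91 dB


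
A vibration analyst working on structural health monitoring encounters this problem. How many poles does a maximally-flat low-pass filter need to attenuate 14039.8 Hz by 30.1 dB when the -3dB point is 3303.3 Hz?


Butterworth filter order formula:
n = log10(10^(A/10) - 1) / (2 * log10(f_stop/f_pass))
10^(30.1/10) - 1 = 1022.293
f_stop/f_pass = 14039.8 / 3303.3 = 4.2502
n = 2.3946 -> ceil = 3

3


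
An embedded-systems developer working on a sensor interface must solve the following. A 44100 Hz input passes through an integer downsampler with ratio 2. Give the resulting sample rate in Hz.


Decimation reduces the sample rate:
fs_out = fs_in / M
       = 44100 / 2
       = 22050.0 Hz

22050.0 Hz


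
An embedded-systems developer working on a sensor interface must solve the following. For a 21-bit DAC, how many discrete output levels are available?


Number of quantization levels = 2^N
= 2^21
= 2097152

2097152


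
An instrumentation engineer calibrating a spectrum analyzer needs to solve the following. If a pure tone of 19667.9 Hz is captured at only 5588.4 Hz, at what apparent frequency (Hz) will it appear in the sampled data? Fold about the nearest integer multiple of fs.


Compute the nearest integer multiple of fs to the signal:
n = round(19667.9 / 5588.4) = 4
f_alias = |19667.9 - 4 * 5588.4|
        = |19667.9 - 22353.6|
        = 2685.7 Hz

2685.7


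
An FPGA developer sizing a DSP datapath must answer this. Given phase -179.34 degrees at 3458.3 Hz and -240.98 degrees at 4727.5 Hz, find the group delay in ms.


Group delay from phase difference:
tau = -d(phi)/d(omega)
d(phi) = -61.64 deg = -1.075821 rad
d(omega) = 2*pi*(4727.5 - 3458.3) = 7974.6188 rad/s
tau = -(-1.075821) / 7974.6188
    = 0.1349 ms

0.1349 ms


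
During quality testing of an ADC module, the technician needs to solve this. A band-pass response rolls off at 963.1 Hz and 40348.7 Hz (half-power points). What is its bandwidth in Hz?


Bandwidth is the difference of -3dB frequencies:
BW = f_high - f_low
   = 40348.7 - 963.1
   = 39385.6 Hz

39385.6 Hz


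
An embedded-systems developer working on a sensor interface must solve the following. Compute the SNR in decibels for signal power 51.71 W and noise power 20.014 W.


SNR in decibels:
SNR = 10 * log10(Ps / Pn)
    = 10 * log10(51.71 / 20.014)
    = 10 * log10(2.5837)
    = 10 * 0.4122
    = 4.12 dB

4.12 dB


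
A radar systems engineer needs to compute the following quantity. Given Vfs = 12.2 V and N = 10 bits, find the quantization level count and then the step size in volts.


Step 1 — number of quantization levels:
L = 2^N = 2^10 = 1024

Step 2 — LSB step size:
delta = Vfs / L
      = 12.2 / 1024
      = 0.01191406 V

Levels = 1024; step size = 0.01191406 V


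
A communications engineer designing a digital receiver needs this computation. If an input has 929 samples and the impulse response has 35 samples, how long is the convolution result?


Linear convolution output length:
L = N + M - 1
  = 929 + 35 - 1
  = 963 samples

963


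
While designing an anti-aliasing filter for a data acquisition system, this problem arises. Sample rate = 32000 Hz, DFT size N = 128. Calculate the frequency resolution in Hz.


DFT frequency resolution:
df = fs / N
   = 32000 / 128
   = 250.0 Hz

250.0 Hz


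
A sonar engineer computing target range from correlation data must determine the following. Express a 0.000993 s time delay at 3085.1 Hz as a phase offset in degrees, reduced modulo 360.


Phase shift from frequency and time delay:
phi = 360 * f * t_delay
    = 360 * 3085.1 * 0.000993
    = 1102.86 degrees
    mod 360 = 22.86 degrees

22.86 degrees


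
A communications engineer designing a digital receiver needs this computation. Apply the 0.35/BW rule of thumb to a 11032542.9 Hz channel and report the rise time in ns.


Rise time from bandwidth relationship:
tr = 0.35 / BW
   = 0.35 / 11032542.9
   = 3.172432713e-08 s
   = 31.7243 ns

31.7243 ns


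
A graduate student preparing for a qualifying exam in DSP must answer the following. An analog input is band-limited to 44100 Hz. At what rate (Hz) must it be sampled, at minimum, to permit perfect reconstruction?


The Nyquist rate is twice the maximum frequency component.
fs_min = 2 * fmax
      = 2 * 44100
      = 88200 Hz

88200


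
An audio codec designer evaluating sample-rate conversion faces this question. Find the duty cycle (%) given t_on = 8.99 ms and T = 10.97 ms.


Duty cycle as a percentage:
DC = (t_on / T) * 100
   = (8.99 / 10.97) * 100
   = 0.819508 * 100
   = 81.95 %

81.95 %


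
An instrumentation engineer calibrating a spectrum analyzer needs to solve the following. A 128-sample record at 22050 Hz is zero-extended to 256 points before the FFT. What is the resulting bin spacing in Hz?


Frequency resolution after zero-padding:
N_padded = 128 * 2 = 256
df = fs / N_padded
   = 22050 / 256
   = 86.1328 Hz

86.1328 Hz


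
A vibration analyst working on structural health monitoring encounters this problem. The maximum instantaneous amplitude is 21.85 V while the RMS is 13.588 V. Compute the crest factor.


Crest factor is the ratio of peak to RMS:
CF = V_peak / V_rms
   = 21.85 / 13.588
   = 1.608

1.608


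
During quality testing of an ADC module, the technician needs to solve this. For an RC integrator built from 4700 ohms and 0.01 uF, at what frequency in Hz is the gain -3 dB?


Cutoff frequency of a first-order RC filter:
fc = 1 / (2 * pi * R * C)
C = 0.01 uF = 1e-08 F
fc = 1 / (2 * pi * 4700 * 1e-08)
   = 1 / 0.00029530970943744
   = 3386.275385 Hz

3386.275385 Hz


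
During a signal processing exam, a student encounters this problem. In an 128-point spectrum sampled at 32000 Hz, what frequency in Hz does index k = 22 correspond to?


Frequency of DFT bin k:
f_k = k * fs / N
    = 22 * 32000 / 128
    = 704000 / 128
    = 5500.0 Hz

5500.0 Hz


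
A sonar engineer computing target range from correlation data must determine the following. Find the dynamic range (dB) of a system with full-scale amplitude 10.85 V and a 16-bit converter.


Dynamic range from full-scale to LSB:
V_min = V_max / 2^bits = 10.85 / 2^16
DR = 20 * log10(V_max / V_min)
   = 20 * log10(2^16)
   = 20 * 16 * log10(2)
   = 96.33 dB

96.33 dB


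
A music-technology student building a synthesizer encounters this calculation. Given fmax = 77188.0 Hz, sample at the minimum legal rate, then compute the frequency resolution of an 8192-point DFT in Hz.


Step 1 — Nyquist sampling rate:
fs = 2 * fmax = 2 * 77188.0 = 154376.0 Hz

Step 2 — DFT bin spacing:
df = fs / N = 154376.0 / 8192 = 18.8447 Hz

18.8447 Hz


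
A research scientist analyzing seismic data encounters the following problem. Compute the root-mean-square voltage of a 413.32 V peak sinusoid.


RMS voltage for a sinusoidal waveform:
V_rms = V_peak / sqrt(2)
      = 413.32 / 1.414214
      = 292.261 V

292.261 V


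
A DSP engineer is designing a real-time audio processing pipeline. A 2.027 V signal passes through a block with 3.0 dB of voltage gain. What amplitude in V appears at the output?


Output voltage from dB gain:
V_out = V_in * 10^(gain_dB / 20)
      = 2.027 * 10^(3.0 / 20)
      = 2.027 * 1.412538
      = 2.8632 V

2.8632 V


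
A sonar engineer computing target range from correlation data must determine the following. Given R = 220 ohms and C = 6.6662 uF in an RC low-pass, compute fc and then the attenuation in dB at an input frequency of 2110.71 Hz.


Step 1 — cutoff frequency:
fc = 1 / (2*pi*R*C)
C = 6.6662 uF = 6.6662e-06 F
fc = 1 / (2*pi*220*6.6662e-06)
   = 108.522 Hz

Step 2 — magnitude at f = 2110.71 Hz:
|H(f)| = 1 / sqrt(1 + (f/fc)^2)
f/fc = 2110.71 / 108.522 = 19.449605
|H| = 1 / sqrt(1 + 378.287135) = 0.0513471
|H|_dB = 20*log10(0.0513471) = -25.79 dB

fc = 108.522 Hz; |H(2110.71 Hz)| = -25.79 dB


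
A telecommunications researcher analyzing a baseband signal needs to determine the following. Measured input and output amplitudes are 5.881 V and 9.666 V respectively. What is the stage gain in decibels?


Voltage gain in dB:
G = 20 * log10(Vout / Vin)
  = 20 * log10(9.666 / 5.881)
  = 20 * log10(1.643598)
  = 20 * 0.215796
  = 4.32 dB

4.32 dB


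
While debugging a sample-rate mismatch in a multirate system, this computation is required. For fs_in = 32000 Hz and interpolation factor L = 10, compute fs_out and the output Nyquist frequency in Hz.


Step 1 — output sample rate after interpolation by L:
fs_out = L * fs_in = 10 * 32000 = 320000 Hz

Step 2 — Nyquist frequency of the output stream:
f_Nyq = fs_out / 2 = 320000 / 2 = 160000.0 Hz

fs_out = 320000 Hz; f_Nyquist = 160000.0 Hz


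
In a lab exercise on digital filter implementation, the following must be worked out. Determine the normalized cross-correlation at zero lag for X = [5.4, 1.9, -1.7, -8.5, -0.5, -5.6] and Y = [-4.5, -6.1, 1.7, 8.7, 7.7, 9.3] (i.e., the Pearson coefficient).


Pearson correlation coefficient (population):
r = cov(X,Y) / (std(X) * std(Y))
Mean X = -1.5, Mean Y = 2.8
Cov(X,Y) = -23.91
Std(X) = 4.582939, Std(Y) = 6.255398
r = -0.834

-0.834


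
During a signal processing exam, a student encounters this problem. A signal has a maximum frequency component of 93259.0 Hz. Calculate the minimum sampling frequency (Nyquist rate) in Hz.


The Nyquist rate is twice the maximum frequency component.
fs_min = 2 * fmax
      = 2 * 93259.0
      = 186518.0 Hz

186518.0


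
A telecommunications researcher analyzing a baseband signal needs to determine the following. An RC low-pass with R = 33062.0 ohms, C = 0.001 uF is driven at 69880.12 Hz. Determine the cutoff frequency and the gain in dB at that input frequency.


Step 1 — cutoff frequency:
fc = 1 / (2*pi*R*C)
C = 0.001 uF = 1e-09 F
fc = 1 / (2*pi*33062.0*1e-09)
   = 4813.833 Hz

Step 2 — magnitude at f = 69880.12 Hz:
|H(f)| = 1 / sqrt(1 + (f/fc)^2)
f/fc = 69880.12 / 4813.833 = 14.516524
|H| = 1 / sqrt(1 + 210.729469) = 0.0687241
|H|_dB = 20*log10(0.0687241) = -23.26 dB

fc = 4813.833 Hz; |H(69880.12 Hz)| = -23.26 dB


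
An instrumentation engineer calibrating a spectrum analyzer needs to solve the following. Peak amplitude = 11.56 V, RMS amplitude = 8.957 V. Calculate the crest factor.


Crest factor is the ratio of peak to RMS:
CF = V_peak / V_rms
   = 11.56 / 8.957
   = 1.2906

1.2906


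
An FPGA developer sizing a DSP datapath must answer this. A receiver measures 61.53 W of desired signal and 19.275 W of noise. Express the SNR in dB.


SNR in decibels:
SNR = 10 * log10(Ps / Pn)
    = 10 * log10(61.53 / 19.275)
    = 10 * log10(3.1922)
    = 10 * 0.5041
    = 5.04 dB

5.04 dB


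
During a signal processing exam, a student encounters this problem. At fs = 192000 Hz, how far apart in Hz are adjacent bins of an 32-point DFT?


DFT frequency resolution:
df = fs / N
   = 192000 / 32
   = 6000.0 Hz

6000.0 Hz


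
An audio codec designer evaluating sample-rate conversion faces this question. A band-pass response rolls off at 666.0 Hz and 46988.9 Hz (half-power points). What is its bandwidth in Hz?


Bandwidth is the difference of -3dB frequencies:
BW = f_high - f_low
   = 46988.9 - 666.0
   = 46322.9 Hz

46322.9 Hz


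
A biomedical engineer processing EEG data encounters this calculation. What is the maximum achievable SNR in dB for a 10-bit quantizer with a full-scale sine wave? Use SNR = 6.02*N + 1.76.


Theoretical SNR for a full-scale sinusoid:
SNR = 6.02 * N + 1.76
    = 6.02 * 10 + 1.76
    = 60.2 + 1.76
    = 61.96 dB

61.96 dB


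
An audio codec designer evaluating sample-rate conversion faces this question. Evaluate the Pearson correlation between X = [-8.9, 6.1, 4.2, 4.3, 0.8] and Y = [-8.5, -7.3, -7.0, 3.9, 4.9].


Pearson correlation coefficient (population):
r = cov(X,Y) / (std(X) * std(Y))
Mean X = 1.3, Mean Y = -2.8
Cov(X,Y) = 8.122
Std(X) = 5.380335, Std(Y) = 5.908638
r = 0.2555

0.2555


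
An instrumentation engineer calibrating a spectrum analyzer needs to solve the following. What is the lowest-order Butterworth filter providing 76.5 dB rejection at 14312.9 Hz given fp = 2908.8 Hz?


Butterworth filter order formula:
n = log10(10^(A/10) - 1) / (2 * log10(f_stop/f_pass))
10^(76.5/10) - 1 = 44668358.2151
f_stop/f_pass = 14312.9 / 2908.8 = 4.9206
n = 5.5273 -> ceil = 6

6


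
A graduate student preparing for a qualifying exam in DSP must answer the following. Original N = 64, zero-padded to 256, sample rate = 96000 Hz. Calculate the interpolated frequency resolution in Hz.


Frequency resolution after zero-padding:
N_padded = 64 * 4 = 256
df = fs / N_padded
   = 96000 / 256
   = 375.0 Hz

375.0 Hz


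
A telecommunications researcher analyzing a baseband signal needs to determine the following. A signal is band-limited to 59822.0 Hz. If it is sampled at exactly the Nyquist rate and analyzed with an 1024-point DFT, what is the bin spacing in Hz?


Step 1 — Nyquist sampling rate:
fs = 2 * fmax = 2 * 59822.0 = 119644.0 Hz

Step 2 — DFT bin spacing:
df = fs / N = 119644.0 / 1024 = 116.8398 Hz

116.8398 Hz


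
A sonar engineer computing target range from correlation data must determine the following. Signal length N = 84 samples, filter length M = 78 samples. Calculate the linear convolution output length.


Linear convolution output length:
L = N + M - 1
  = 84 + 78 - 1
  = 161 samples

161


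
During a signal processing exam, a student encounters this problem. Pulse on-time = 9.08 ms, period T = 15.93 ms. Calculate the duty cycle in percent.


Duty cycle as a percentage:
DC = (t_on / T) * 100
   = (9.08 / 15.93) * 100
   = 0.569994 * 100
   = 57.0 %

57.0 %


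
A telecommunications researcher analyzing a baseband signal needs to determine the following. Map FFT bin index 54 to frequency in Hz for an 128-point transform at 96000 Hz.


Frequency of DFT bin k:
f_k = k * fs / N
    = 54 * 96000 / 128
    = 5184000 / 128
    = 40500.0 Hz

40500.0 Hz


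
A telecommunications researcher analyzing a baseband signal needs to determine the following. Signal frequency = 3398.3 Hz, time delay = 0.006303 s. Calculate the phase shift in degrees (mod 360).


Phase shift from frequency and time delay:
phi = 360 * f * t_delay
    = 360 * 3398.3 * 0.006303
    = 7711.01 degrees
    mod 360 = 151.01 degrees

151.01 degrees


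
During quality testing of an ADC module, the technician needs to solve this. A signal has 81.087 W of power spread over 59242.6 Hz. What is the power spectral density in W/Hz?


Power spectral density:
PSD = P / BW
    = 81.087 / 59242.6
    = 0.00136873 W/Hz

0.00136873 W/Hz


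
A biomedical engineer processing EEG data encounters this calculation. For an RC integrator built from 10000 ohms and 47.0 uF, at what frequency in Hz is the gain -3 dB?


Cutoff frequency of a first-order RC filter:
fc = 1 / (2 * pi * R * C)
C = 47.0 uF = 4.7e-05 F
fc = 1 / (2 * pi * 10000 * 4.7e-05)
   = 1 / 2.9530970943744
   = 0.338628 Hz

0.338628 Hz


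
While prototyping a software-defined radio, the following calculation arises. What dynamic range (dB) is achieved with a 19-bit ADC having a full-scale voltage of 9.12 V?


Dynamic range from full-scale to LSB:
V_min = V_max / 2^bits = 9.12 / 2^19
DR = 20 * log10(V_max / V_min)
   = 20 * log10(2^19)
   = 20 * 19 * log10(2)
   = 114.39 dB

114.39 dB


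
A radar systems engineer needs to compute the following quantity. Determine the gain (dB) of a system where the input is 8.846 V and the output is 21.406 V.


Voltage gain in dB:
G = 20 * log10(Vout / Vin)
  = 20 * log10(21.406 / 8.846)
  = 20 * log10(2.419851)
  = 20 * 0.383789
  = 7.68 dB

7.68 dB


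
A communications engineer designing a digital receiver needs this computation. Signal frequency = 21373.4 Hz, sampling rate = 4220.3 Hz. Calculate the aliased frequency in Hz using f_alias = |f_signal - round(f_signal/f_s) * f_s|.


Compute the nearest integer multiple of fs to the signal:
n = round(21373.4 / 4220.3) = 5
f_alias = |21373.4 - 5 * 4220.3|
        = |21373.4 - 21101.5|
        = 271.9 Hz

271.9


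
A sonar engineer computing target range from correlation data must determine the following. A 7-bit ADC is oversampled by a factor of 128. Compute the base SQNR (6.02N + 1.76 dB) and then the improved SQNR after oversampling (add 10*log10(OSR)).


Step 1 — baseline SQNR at Nyquist:
SQNR_base = 6.02*N + 1.76
          = 6.02*7 + 1.76
          = 43.9 dB

Step 2 — oversampling processing gain:
G = 10*log10(OSR) = 10*log10(128) = 21.07 dB

Step 3 — total:
SQNR_total = 43.9 + 21.07 = 64.97 dB

Base SQNR = 43.9 dB; oversampled SQNR = 64.97 dB


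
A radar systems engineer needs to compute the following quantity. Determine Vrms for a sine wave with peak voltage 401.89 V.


RMS voltage for a sinusoidal waveform:
V_rms = V_peak / sqrt(2)
      = 401.89 / 1.414214
      = 284.179 V

284.179 V


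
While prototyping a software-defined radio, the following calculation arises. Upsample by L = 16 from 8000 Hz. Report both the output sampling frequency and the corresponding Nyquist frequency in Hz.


Step 1 — output sample rate after interpolation by L:
fs_out = L * fs_in = 16 * 8000 = 128000 Hz

Step 2 — Nyquist frequency of the output stream:
f_Nyq = fs_out / 2 = 128000 / 2 = 64000.0 Hz

fs_out = 128000 Hz; f_Nyquist = 64000.0 Hz


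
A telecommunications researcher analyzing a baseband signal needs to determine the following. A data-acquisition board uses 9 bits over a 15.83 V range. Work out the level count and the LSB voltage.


Step 1 — number of quantization levels:
L = 2^N = 2^9 = 512

Step 2 — LSB step size:
delta = Vfs / L
      = 15.83 / 512
      = 0.03091797 V

Levels = 512; step size = 0.03091797 V


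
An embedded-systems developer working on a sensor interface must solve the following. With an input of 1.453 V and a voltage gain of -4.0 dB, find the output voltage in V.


Output voltage from dB gain:
V_out = V_in * 10^(gain_dB / 20)
      = 1.453 * 10^(-4.0 / 20)
      = 1.453 * 0.630957
      = 0.9168 V

0.9168 V


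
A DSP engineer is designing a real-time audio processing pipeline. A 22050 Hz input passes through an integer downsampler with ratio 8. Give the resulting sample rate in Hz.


Decimation reduces the sample rate:
fs_out = fs_in / M
       = 22050 / 8
       = 2756.25 Hz

2756.25 Hz


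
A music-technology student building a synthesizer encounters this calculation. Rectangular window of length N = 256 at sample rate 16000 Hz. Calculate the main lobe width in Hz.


Main lobe width for a rectangular window:
Width = 2 * fs / N
      = 2 * 16000 / 256
      = 32000 / 256
      = 125.0 Hz

125.0 Hz


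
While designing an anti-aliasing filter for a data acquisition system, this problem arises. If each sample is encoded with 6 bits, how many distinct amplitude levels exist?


Number of quantization levels = 2^N
= 2^6
= 64

64


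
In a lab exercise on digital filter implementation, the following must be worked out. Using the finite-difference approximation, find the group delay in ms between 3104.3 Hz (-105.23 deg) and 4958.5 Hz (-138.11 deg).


Group delay from phase difference:
tau = -d(phi)/d(omega)
d(phi) = -32.88 deg = -0.573864 rad
d(omega) = 2*pi*(4958.5 - 3104.3) = 11650.2822 rad/s
tau = -(-0.573864) / 11650.2822
    = 0.0493 ms

0.0493 ms


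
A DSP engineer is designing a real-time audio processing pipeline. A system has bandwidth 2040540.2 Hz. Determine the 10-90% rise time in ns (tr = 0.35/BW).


Rise time from bandwidth relationship:
tr = 0.35 / BW
   = 0.35 / 2040540.2
   = 1.715232074e-07 s
   = 171.5232 ns

171.5232 ns


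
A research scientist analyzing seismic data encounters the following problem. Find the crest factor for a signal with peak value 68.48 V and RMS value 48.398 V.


Crest factor is the ratio of peak to RMS:
CF = V_peak / V_rms
   = 68.48 / 48.398
   = 1.4149

1.4149


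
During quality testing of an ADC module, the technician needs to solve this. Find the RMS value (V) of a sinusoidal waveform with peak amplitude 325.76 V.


RMS voltage for a sinusoidal waveform:
V_rms = V_peak / sqrt(2)
      = 325.76 / 1.414214
      = 230.347 V

230.347 V


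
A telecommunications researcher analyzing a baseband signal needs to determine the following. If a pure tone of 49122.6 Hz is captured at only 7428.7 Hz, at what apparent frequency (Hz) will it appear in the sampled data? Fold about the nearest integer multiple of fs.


Compute the nearest integer multiple of fs to the signal:
n = round(49122.6 / 7428.7) = 7
f_alias = |49122.6 - 7 * 7428.7|
        = |49122.6 - 52000.9|
        = 2878.3 Hz

2878.3


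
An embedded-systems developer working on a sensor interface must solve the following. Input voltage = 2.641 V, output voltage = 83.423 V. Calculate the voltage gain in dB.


Voltage gain in dB:
G = 20 * log10(Vout / Vin)
  = 20 * log10(83.423 / 2.641)
  = 20 * log10(31.587656)
  = 20 * 1.499517
  = 29.99 dB

29.99 dB


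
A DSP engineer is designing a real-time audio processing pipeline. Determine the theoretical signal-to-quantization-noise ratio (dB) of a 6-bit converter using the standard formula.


Theoretical SNR for a full-scale sinusoid:
SNR = 6.02 * N + 1.76
    = 6.02 * 6 + 1.76
    = 36.12 + 1.76
    = 37.88 dB

37.88 dB


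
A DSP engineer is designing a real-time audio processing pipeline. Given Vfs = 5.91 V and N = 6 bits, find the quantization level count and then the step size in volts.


Step 1 — number of quantization levels:
L = 2^N = 2^6 = 64

Step 2 — LSB step size:
delta = Vfs / L
      = 5.91 / 64
      = 0.09234375 V

Levels = 64; step size = 0.09234375 V


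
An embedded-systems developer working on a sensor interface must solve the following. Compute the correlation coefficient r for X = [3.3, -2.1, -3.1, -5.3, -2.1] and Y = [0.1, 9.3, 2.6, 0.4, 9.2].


Pearson correlation coefficient (population):
r = cov(X,Y) / (std(X) * std(Y))
Mean X = -1.86, Mean Y = 4.32
Cov(X,Y) = -1.7048
Std(X) = 2.832384, Std(Y) = 4.116989
r = -0.1462

-0.1462


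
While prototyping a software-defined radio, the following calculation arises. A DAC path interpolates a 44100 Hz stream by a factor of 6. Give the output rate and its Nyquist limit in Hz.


Step 1 — output sample rate after interpolation by L:
fs_out = L * fs_in = 6 * 44100 = 264600 Hz

Step 2 — Nyquist frequency of the output stream:
f_Nyq = fs_out / 2 = 264600 / 2 = 132300.0 Hz

fs_out = 264600 Hz; f_Nyquist = 132300.0 Hz


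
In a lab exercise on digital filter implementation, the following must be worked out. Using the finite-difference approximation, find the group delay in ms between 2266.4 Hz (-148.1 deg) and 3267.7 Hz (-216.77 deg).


Group delay from phase difference:
tau = -d(phi)/d(omega)
d(phi) = -68.67 deg = -1.198518 rad
d(omega) = 2*pi*(3267.7 - 2266.4) = 6291.3534 rad/s
tau = -(-1.198518) / 6291.3534
    = 0.1905 ms

0.1905 ms


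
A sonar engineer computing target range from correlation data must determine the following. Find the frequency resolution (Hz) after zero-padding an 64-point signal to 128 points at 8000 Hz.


Frequency resolution after zero-padding:
N_padded = 64 * 2 = 128
df = fs / N_padded
   = 8000 / 128
   = 62.5 Hz

62.5 Hz


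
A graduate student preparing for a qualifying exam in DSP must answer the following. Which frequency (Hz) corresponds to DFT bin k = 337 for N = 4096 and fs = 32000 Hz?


Frequency of DFT bin k:
f_k = k * fs / N
    = 337 * 32000 / 4096
    = 10784000 / 4096
    = 2632.812 Hz

2632.812 Hz


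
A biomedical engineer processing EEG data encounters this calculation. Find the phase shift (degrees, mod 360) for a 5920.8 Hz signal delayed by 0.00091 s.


Phase shift from frequency and time delay:
phi = 360 * f * t_delay
    = 360 * 5920.8 * 0.00091
    = 1939.65 degrees
    mod 360 = 139.65 degrees

139.65 degrees


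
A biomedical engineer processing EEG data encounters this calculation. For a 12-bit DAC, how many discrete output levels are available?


Number of quantization levels = 2^N
= 2^12
= 4096

4096


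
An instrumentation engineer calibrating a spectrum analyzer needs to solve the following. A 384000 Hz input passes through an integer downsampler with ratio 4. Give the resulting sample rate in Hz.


Decimation reduces the sample rate:
fs_out = fs_in / M
       = 384000 / 4
       = 96000.0 Hz

96000.0 Hz


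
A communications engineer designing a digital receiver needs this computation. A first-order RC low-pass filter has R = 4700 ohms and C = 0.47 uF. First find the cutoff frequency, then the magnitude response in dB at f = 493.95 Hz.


Step 1 — cutoff frequency:
fc = 1 / (2*pi*R*C)
C = 0.47 uF = 4.7e-07 F
fc = 1 / (2*pi*4700*4.7e-07)
   = 72.0484 Hz

Step 2 — magnitude at f = 493.95 Hz:
|H(f)| = 1 / sqrt(1 + (f/fc)^2)
f/fc = 493.95 / 72.0484 = 6.855808
|H| = 1 / sqrt(1 + 47.002103) = 0.1443344
|H|_dB = 20*log10(0.1443344) = -16.81 dB

fc = 72.0484 Hz; |H(493.95 Hz)| = -16.81 dB


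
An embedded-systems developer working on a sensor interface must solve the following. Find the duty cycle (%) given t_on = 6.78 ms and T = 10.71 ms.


Duty cycle as a percentage:
DC = (t_on / T) * 100
   = (6.78 / 10.71) * 100
   = 0.633053 * 100
   = 63.31 %

63.31 %


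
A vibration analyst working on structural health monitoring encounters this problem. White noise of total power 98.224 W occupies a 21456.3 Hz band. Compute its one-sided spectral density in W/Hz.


Power spectral density:
PSD = P / BW
    = 98.224 / 21456.3
    = 0.00457786 W/Hz

0.00457786 W/Hz


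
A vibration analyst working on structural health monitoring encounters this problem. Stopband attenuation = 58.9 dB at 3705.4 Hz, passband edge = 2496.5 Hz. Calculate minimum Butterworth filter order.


Butterworth filter order formula:
n = log10(10^(A/10) - 1) / (2 * log10(f_stop/f_pass))
10^(58.9/10) - 1 = 776246.1166
f_stop/f_pass = 3705.4 / 2496.5 = 1.4842
n = 17.1717 -> ceil = 18

18


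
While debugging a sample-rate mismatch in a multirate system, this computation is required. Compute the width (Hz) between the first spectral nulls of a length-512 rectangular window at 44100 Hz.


Main lobe width for a rectangular window:
Width = 2 * fs / N
      = 2 * 44100 / 512
      = 88200 / 512
      = 172.266 Hz

172.266 Hz


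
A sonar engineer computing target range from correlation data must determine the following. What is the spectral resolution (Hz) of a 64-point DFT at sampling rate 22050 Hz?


DFT frequency resolution:
df = fs / N
   = 22050 / 64
   = 344.5312 Hz

344.5312 Hz


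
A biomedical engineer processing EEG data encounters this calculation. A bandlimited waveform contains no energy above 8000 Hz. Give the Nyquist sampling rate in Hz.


The Nyquist rate is twice the maximum frequency component.
fs_min = 2 * fmax
      = 2 * 8000
      = 16000 Hz

16000


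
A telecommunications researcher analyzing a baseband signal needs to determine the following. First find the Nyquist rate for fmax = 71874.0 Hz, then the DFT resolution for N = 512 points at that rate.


Step 1 — Nyquist sampling rate:
fs = 2 * fmax = 2 * 71874.0 = 143748.0 Hz

Step 2 — DFT bin spacing:
df = fs / N = 143748.0 / 512 = 280.7578 Hz

280.7578 Hz


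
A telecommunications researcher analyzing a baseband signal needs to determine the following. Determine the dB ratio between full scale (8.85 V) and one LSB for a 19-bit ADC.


Dynamic range from full-scale to LSB:
V_min = V_max / 2^bits = 8.85 / 2^19
DR = 20 * log10(V_max / V_min)
   = 20 * log10(2^19)
   = 20 * 19 * log10(2)
   = 114.39 dB

114.39 dB
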